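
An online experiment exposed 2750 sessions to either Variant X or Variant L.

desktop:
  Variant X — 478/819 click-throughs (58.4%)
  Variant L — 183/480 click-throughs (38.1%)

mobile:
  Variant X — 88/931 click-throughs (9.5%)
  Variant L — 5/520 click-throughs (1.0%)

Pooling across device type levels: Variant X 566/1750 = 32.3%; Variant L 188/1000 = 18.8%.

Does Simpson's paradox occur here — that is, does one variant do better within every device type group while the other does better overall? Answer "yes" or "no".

Within each device type level (desktop 58.4% vs 38.1%; mobile 9.5% vs 1.0%), Variant X has the higher rate every time. Pooled: 32.3% vs 18.8% — Variant X has the higher rate overall. They agree.

no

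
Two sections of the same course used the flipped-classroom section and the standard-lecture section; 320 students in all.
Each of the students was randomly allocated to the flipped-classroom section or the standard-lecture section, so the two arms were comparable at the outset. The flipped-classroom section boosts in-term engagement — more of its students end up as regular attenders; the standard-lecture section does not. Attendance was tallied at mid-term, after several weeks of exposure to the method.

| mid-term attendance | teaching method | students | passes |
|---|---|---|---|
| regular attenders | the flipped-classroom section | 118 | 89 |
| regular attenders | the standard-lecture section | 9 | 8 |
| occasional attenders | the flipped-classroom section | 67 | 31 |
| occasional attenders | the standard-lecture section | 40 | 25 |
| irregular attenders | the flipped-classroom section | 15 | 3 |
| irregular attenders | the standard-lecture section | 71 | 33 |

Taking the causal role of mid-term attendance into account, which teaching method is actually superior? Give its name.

Stratifying would compare teaching methods among students the teaching methods themselves sorted into mid-term attendance groups — a form of selection on an intermediate. The unconditioned pooled rates give the total causal effect.
Pooled: the flipped-classroom section 61.5% vs the standard-lecture section 55.0%; the flipped-classroom section is higher overall.

the flipped-classroom section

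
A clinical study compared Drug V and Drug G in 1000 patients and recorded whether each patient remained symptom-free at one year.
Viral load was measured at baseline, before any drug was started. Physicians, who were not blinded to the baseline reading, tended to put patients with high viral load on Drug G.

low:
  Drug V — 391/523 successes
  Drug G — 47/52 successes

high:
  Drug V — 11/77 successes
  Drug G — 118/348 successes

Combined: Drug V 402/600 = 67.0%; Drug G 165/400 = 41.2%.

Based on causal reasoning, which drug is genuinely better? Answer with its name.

Drug G

Viral load differs across drugs for reasons unrelated to any effect of the drug itself, and it separately predicts the outcome — a classic confounder. We must compare within viral load levels.
Within each level — low: 74.8% vs 90.4%; high: 14.3% vs 33.9% — Drug G is higher every time.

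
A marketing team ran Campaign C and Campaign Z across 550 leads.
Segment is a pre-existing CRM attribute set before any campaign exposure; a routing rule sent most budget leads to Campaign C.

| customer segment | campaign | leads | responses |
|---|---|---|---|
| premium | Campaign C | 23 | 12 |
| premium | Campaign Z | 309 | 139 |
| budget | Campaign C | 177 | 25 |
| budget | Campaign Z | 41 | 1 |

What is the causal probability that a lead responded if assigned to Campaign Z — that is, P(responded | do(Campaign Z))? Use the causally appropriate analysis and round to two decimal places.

The imbalance in customer segment arose from how leads were allocated, not from anything the campaign did; and customer segment independently affects the outcome. The pooled gap is confounded — condition on customer segment.
Standardising Campaign Z to the population customer segment mix: 0.604·139/309 + 0.396·1/41 = 0.281.

0.28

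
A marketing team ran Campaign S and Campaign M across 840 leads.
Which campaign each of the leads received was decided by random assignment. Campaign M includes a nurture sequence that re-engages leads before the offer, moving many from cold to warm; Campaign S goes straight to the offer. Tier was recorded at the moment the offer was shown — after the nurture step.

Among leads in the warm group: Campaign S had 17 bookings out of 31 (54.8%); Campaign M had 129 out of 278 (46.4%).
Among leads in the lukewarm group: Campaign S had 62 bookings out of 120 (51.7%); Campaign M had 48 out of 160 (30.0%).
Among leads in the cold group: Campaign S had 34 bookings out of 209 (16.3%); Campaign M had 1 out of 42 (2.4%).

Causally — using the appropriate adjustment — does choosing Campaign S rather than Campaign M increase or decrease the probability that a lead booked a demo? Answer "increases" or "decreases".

Engagement tier is downstream of the campaign. One should not condition on a consequence of treatment, so the overall rates are the right comparison.
Pooled: Campaign S 31.4% vs Campaign M 37.1%; Campaign M is higher overall.

decreases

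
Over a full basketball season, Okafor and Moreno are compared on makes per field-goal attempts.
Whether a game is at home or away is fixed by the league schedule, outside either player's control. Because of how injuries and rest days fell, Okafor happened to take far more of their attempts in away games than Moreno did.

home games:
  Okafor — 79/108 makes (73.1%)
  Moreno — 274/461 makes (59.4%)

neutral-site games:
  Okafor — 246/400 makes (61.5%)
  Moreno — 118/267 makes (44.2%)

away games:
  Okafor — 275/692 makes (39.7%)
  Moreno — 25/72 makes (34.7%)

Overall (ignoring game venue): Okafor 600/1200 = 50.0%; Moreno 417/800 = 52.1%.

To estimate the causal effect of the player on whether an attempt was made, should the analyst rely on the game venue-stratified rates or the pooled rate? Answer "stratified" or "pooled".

stratified

The stratified and pooled comparisons disagree (Okafor wins within each game venue; Moreno wins overall), so the answer turns on the causal role of game venue.
Game venue is set before the player has any effect — it is not caused by the player — and it independently drives the outcome. That makes it a confounder, so the causal comparison is within game venue levels.
Within each level — home games: 73.1% vs 59.4%; neutral-site games: 61.5% vs 44.2%; away games: 39.7% vs 34.7% — Okafor is higher every time.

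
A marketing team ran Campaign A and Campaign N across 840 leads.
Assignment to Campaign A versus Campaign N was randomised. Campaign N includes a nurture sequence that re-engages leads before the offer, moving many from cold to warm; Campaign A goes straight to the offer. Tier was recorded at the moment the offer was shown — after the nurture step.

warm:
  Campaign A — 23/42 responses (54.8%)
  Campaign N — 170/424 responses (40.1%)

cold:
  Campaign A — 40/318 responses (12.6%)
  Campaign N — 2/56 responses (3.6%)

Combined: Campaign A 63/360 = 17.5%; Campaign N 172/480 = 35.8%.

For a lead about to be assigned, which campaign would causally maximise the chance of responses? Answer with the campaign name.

Campaign N

The engagement tier-specific comparison favours Campaign A throughout, but the pooled figures favour Campaign N. The question is whether to condition on engagement tier.
Engagement tier is recorded after the campaign and is itself shifted by it — it sits on the causal path from campaign to outcome. Conditioning on a mediator would strip out part of the effect we want; the pooled comparison gives the total causal effect.
Pooled: Campaign A 17.5% vs Campaign N 35.8%; Campaign N is higher overall.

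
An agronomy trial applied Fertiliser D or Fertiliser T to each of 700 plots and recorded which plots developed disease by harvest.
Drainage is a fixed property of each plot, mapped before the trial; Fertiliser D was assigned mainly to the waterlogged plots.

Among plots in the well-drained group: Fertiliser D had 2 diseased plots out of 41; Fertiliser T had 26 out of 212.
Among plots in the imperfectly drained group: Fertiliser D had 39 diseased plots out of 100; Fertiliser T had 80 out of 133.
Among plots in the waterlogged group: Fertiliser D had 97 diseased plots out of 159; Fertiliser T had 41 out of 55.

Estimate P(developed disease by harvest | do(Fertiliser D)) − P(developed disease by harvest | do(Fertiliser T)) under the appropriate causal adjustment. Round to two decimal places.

Field drainage satisfies the back-door criterion: it is not a descendant of the fertiliser, and it blocks the spurious path from fertiliser to outcome. Adjusting for it (i.e., using the within-field drainage rates) gives the causal effect.
Adjusting over the population distribution of field drainage: 0.361·(0.049−0.123) + 0.333·(0.390−0.602) + 0.306·(0.610−0.745) = -0.138.

-0.14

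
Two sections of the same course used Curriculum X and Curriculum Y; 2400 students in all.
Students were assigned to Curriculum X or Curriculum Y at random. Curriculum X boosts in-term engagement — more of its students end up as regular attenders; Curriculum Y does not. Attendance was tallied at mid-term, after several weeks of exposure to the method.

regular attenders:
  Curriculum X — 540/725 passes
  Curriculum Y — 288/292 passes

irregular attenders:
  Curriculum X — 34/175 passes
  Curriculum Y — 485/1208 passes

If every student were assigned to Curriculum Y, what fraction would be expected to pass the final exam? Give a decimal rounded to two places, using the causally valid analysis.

Within every mid-term attendance level Curriculum Y has the higher rate, yet pooled Curriculum X does — Simpson's reversal.
Mid-term attendance is downstream of the teaching method. One should not condition on a consequence of treatment, so the overall rates are the right comparison.
So P(outcome | do(Curriculum Y)) is just the pooled rate for Curriculum Y: 773/1500 = 0.515.

0.52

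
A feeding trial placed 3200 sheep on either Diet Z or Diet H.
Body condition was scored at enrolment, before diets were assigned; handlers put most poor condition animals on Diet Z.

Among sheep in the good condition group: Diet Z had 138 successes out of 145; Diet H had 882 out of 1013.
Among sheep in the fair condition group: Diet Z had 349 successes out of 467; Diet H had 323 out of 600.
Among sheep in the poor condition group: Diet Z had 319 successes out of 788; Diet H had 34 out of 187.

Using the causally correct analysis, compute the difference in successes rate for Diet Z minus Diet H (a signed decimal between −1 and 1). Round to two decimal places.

+0.17

The stratified and pooled comparisons disagree (Diet Z wins within each starting body condition; Diet H wins overall), so the answer turns on the causal role of starting body condition.
Nothing the diet does changes starting body condition; the imbalance is an allocation artefact. With starting body condition also predicting the outcome, the pooled figure is confounded, and the within-stratum comparison is the causal one.
Adjusting over the population distribution of starting body condition: 0.362·(0.952−0.871) + 0.333·(0.747−0.538) + 0.305·(0.405−0.182) = +0.167.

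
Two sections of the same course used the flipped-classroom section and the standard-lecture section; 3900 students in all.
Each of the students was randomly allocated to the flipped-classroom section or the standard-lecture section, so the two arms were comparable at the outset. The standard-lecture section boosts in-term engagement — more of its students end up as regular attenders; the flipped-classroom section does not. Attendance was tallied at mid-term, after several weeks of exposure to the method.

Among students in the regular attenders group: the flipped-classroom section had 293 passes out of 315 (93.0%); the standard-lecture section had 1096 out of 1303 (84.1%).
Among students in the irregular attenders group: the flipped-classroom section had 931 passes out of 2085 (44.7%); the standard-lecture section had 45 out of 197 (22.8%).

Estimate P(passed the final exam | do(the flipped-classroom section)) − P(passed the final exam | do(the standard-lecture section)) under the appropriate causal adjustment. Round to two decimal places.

-0.25

Mid-term attendance lies on the pathway teaching method → mid-term attendance → outcome, so adjusting for it blocks the indirect effect. For the total causal effect of teaching method, use the unadjusted pooled rates.
The causal difference is the pooled difference: 0.510 − 0.761 = -0.251.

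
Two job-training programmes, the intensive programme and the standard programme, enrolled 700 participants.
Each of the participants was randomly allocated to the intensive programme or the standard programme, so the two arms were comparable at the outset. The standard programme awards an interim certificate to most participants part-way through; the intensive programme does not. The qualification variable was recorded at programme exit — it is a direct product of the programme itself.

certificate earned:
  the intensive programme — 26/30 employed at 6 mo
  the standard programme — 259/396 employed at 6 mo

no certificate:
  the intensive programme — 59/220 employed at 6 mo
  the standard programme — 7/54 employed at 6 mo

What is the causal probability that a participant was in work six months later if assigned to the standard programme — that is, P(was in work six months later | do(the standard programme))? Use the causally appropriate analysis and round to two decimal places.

0.59

Stratifying would compare programmes among participants the programmes themselves sorted into qualification attained during the programme groups — a form of selection on an intermediate. The unconditioned pooled rates give the total causal effect.
So P(outcome | do(the standard programme)) is just the pooled rate for the standard programme: 266/450 = 0.591.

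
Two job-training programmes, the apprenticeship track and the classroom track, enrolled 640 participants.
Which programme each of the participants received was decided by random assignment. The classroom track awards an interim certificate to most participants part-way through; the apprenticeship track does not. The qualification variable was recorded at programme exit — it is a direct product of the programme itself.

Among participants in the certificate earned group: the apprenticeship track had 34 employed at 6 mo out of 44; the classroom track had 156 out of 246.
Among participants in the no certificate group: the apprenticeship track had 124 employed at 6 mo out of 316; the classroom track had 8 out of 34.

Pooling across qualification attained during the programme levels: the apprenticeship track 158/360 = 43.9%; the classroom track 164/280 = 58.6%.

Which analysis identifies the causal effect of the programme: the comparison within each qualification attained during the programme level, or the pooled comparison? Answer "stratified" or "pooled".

pooled

the apprenticeship track is higher inside every qualification attained during the programme stratum but the classroom track is higher in aggregate. Whether to stratify depends on how qualification attained during the programme relates to the programme.
Because the programme influences qualification attained during the programme, qualification attained during the programme is a post-treatment mediator, not a confounder. Stratifying on it would bias the estimate; the causal effect is the crude pooled difference.
Pooled: the apprenticeship track 43.9% vs the classroom track 58.6%; the classroom track is higher overall.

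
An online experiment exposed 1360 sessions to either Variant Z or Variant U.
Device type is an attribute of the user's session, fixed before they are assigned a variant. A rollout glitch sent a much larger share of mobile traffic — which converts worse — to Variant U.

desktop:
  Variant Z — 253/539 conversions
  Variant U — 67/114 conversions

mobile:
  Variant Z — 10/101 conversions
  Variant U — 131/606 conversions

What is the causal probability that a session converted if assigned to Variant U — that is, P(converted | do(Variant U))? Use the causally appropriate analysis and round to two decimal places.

Nothing the variant does changes device type; the imbalance is an allocation artefact. With device type also predicting the outcome, the pooled figure is confounded, and the within-stratum comparison is the causal one.
Standardising Variant U to the population device type mix: 0.480·67/114 + 0.520·131/606 = 0.395.

0.39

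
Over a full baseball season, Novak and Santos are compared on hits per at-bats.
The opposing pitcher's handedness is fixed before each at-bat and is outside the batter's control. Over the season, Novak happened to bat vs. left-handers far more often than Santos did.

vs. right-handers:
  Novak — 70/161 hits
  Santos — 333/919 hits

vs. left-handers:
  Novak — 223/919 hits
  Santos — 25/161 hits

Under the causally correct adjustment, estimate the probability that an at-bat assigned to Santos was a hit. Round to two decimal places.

Within every pitcher handedness level Novak has the higher rate, yet pooled Santos does — Simpson's reversal.
Pitcher handedness satisfies the back-door criterion: it is not a descendant of the player, and it blocks the spurious path from player to outcome. Adjusting for it (i.e., using the within-pitcher handedness rates) gives the causal effect.
Standardising Santos to the population pitcher handedness mix: 0.500·333/919 + 0.500·25/161 = 0.259.

0.26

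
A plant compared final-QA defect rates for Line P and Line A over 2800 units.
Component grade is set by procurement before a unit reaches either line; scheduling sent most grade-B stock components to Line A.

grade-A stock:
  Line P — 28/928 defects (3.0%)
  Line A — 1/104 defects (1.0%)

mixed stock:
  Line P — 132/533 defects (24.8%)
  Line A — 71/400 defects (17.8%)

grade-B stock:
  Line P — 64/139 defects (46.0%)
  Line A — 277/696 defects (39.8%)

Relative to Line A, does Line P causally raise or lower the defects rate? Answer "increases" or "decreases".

The component grade-specific comparison favours Line A throughout, but the pooled figures favour Line P. The question is whether to condition on component grade.
The imbalance in component grade arose from how units were allocated, not from anything the line did; and component grade independently affects the outcome. The pooled gap is confounded — condition on component grade.
Within each level — grade-A stock: 3.0% vs 1.0%; mixed stock: 24.8% vs 17.8%; grade-B stock: 46.0% vs 39.8% — Line A is lower every time.

increases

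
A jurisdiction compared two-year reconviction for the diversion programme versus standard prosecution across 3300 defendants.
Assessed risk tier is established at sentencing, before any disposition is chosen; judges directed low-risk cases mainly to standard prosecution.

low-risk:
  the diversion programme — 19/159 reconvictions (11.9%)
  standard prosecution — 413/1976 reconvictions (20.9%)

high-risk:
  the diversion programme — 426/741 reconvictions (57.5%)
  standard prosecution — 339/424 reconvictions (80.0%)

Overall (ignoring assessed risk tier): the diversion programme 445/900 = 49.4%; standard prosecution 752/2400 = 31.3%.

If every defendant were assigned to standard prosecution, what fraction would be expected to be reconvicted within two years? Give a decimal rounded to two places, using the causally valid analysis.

Assessed risk tier satisfies the back-door criterion: it is not a descendant of the disposition, and it blocks the spurious path from disposition to outcome. Adjusting for it (i.e., using the within-assessed risk tier rates) gives the causal effect.
Standardising standard prosecution to the population assessed risk tier mix: 0.647·413/1976 + 0.353·339/424 = 0.417.

0.42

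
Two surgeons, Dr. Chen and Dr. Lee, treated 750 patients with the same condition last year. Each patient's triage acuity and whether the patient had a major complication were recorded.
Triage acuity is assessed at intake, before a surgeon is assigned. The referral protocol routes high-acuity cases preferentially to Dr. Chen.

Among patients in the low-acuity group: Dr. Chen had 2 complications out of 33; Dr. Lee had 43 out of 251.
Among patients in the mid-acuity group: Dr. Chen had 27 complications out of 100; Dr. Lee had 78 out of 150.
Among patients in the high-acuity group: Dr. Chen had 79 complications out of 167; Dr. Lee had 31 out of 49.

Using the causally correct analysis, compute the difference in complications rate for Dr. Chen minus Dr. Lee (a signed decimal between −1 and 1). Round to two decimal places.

Triage acuity satisfies the back-door criterion: it is not a descendant of the surgeon, and it blocks the spurious path from surgeon to outcome. Adjusting for it (i.e., using the within-triage acuity rates) gives the causal effect.
Adjusting over the population distribution of triage acuity: 0.379·(0.061−0.171) + 0.333·(0.270−0.520) + 0.288·(0.473−0.633) = -0.171.

-0.17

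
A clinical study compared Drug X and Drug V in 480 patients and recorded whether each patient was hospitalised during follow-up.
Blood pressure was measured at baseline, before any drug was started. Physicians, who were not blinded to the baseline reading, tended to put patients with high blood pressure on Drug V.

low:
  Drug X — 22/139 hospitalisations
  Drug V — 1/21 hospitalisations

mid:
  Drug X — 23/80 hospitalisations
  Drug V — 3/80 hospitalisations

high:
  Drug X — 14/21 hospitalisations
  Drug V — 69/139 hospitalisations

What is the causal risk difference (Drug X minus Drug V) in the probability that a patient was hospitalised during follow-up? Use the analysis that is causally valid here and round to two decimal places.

The blood pressure-specific comparison favours Drug V throughout, but the pooled figures favour Drug X. The question is whether to condition on blood pressure.
Blood pressure is set before the drug has any effect — it is not caused by the drug — and it independently drives the outcome. That makes it a confounder, so the causal comparison is within blood pressure levels.
Adjusting over the population distribution of blood pressure: 0.333·(0.158−0.048) + 0.333·(0.287−0.037) + 0.333·(0.667−0.496) = +0.177.

+0.18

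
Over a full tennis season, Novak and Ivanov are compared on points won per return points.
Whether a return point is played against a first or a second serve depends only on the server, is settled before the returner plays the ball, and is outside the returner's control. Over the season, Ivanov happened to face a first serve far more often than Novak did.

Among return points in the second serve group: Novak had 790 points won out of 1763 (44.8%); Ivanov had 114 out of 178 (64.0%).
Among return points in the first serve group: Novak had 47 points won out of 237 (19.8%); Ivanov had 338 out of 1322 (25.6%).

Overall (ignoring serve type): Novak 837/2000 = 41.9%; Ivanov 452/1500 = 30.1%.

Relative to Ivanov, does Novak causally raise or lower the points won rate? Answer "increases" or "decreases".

Since serve type is a pre-existing factor (not a product of the player) and it affects the outcome on its own, it is a confounder. The stratified rates, not the pooled rate, identify the causal effect.
Within each level — second serve: 44.8% vs 64.0%; first serve: 19.8% vs 25.6% — Ivanov is higher every time.

decreases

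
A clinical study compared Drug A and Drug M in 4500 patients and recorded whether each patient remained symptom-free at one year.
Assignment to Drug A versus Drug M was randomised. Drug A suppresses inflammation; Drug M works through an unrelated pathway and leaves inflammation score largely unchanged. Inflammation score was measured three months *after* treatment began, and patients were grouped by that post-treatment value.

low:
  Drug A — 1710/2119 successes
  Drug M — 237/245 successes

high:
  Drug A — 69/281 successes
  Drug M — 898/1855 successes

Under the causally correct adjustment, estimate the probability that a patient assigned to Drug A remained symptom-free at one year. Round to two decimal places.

Inflammation score lies on the pathway drug → inflammation score → outcome, so adjusting for it blocks the indirect effect. For the total causal effect of drug, use the unadjusted pooled rates.
So P(outcome | do(Drug A)) is just the pooled rate for Drug A: 1779/2400 = 0.741.

0.74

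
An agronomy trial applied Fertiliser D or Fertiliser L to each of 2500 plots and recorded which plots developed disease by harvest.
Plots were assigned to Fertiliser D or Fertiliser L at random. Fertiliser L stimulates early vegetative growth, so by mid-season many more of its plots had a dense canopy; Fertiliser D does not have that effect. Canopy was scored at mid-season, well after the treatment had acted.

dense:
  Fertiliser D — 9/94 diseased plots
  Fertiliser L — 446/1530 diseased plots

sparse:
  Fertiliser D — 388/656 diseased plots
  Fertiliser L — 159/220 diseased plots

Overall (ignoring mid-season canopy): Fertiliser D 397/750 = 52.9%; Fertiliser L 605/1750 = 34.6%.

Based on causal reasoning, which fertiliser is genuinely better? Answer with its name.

The mid-season canopy-specific comparison favours Fertiliser D throughout, but the pooled figures favour Fertiliser L. The question is whether to condition on mid-season canopy.
Mid-season canopy here is a post-treatment variable shaped by the fertiliser; conditioning on it would introduce bias rather than remove it. The overall comparison is the causal one.
Pooled: Fertiliser D 52.9% vs Fertiliser L 34.6%; Fertiliser L is lower overall.

Fertiliser L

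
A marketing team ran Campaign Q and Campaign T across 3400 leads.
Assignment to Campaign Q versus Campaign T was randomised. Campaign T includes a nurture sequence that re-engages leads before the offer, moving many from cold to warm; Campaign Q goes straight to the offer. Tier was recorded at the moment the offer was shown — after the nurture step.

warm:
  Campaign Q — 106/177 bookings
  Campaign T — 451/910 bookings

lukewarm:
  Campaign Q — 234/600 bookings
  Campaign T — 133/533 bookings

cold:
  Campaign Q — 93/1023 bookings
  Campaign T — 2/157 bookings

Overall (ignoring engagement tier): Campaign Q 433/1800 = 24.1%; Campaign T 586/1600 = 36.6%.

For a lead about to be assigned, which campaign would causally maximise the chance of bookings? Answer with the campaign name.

Within every engagement tier level Campaign Q has the higher rate, yet pooled Campaign T does — Simpson's reversal.
Engagement tier here is a post-treatment variable shaped by the campaign; conditioning on it would introduce bias rather than remove it. The overall comparison is the causal one.
Pooled: Campaign Q 24.1% vs Campaign T 36.6%; Campaign T is higher overall.

Campaign T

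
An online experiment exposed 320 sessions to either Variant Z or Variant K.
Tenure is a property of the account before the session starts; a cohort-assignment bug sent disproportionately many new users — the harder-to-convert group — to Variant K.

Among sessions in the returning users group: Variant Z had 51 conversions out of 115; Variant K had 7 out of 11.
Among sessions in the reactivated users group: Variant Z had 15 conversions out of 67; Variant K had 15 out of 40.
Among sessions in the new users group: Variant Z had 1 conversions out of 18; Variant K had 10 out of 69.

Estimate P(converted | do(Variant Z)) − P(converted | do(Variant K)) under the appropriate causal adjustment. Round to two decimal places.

User tenure differs across variants for reasons unrelated to any effect of the variant itself, and it separately predicts the outcome — a classic confounder. We must compare within user tenure levels.
Adjusting over the population distribution of user tenure: 0.394·(0.443−0.636) + 0.334·(0.224−0.375) + 0.272·(0.056−0.145) = -0.151.

-0.15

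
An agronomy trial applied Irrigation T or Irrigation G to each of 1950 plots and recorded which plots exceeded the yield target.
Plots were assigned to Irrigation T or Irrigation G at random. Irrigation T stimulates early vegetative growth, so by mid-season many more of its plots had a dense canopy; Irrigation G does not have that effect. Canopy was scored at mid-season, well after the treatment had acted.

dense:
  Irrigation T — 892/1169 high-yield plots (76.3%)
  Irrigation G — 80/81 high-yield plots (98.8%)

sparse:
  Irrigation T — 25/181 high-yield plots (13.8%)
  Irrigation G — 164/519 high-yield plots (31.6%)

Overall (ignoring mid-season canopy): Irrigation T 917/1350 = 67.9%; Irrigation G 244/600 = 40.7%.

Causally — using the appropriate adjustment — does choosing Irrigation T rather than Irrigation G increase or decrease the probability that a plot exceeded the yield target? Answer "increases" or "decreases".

increases

The stratified and pooled comparisons disagree (Irrigation G wins within each mid-season canopy; Irrigation T wins overall), so the answer turns on the causal role of mid-season canopy.
Mid-season canopy is recorded after the irrigation and is itself shifted by it — it sits on the causal path from irrigation to outcome. Conditioning on a mediator would strip out part of the effect we want; the pooled comparison gives the total causal effect.
Pooled: Irrigation T 67.9% vs Irrigation G 40.7%; Irrigation T is higher overall.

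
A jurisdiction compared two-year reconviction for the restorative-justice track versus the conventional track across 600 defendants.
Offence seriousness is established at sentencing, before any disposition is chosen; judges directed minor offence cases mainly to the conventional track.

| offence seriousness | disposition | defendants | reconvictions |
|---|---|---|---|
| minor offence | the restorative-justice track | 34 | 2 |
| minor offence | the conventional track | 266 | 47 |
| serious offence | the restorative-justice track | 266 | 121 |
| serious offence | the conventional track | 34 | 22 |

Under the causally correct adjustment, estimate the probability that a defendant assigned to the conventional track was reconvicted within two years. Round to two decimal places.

0.41

The offence seriousness-specific comparison favours the restorative-justice track throughout, but the pooled figures favour the conventional track. The question is whether to condition on offence seriousness.
Nothing the disposition does changes offence seriousness; the imbalance is an allocation artefact. With offence seriousness also predicting the outcome, the pooled figure is confounded, and the within-stratum comparison is the causal one.
Standardising the conventional track to the population offence seriousness mix: 0.500·47/266 + 0.500·22/34 = 0.412.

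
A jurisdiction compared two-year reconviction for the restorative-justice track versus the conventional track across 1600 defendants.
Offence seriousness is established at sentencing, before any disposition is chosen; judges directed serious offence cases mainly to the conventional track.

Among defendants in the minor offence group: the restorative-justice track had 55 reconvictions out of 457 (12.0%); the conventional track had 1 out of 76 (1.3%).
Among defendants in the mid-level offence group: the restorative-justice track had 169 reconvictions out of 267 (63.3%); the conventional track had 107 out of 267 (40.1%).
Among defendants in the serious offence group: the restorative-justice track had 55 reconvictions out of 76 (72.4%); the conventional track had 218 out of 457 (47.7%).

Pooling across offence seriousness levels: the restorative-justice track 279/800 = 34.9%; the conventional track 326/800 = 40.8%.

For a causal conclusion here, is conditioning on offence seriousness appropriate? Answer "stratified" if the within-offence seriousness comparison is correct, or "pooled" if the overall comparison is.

the conventional track is lower inside every offence seriousness stratum but the restorative-justice track is lower in aggregate. Whether to stratify depends on how offence seriousness relates to the disposition.
Nothing the disposition does changes offence seriousness; the imbalance is an allocation artefact. With offence seriousness also predicting the outcome, the pooled figure is confounded, and the within-stratum comparison is the causal one.
Within each level — minor offence: 12.0% vs 1.3%; mid-level offence: 63.3% vs 40.1%; serious offence: 72.4% vs 47.7% — the conventional track is lower every time.

stratified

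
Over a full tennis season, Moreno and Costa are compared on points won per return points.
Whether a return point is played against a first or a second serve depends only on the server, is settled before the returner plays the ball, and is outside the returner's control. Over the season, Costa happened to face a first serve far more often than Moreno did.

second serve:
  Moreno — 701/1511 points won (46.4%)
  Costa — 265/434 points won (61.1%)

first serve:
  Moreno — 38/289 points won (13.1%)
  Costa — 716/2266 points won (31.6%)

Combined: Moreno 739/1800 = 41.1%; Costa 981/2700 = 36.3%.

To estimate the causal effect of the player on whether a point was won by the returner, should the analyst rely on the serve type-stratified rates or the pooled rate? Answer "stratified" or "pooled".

The stratified and pooled comparisons disagree (Costa wins within each serve type; Moreno wins overall), so the answer turns on the causal role of serve type.
Since serve type is a pre-existing factor (not a product of the player) and it affects the outcome on its own, it is a confounder. The stratified rates, not the pooled rate, identify the causal effect.
Within each level — second serve: 46.4% vs 61.1%; first serve: 13.1% vs 31.6% — Costa is higher every time.

stratified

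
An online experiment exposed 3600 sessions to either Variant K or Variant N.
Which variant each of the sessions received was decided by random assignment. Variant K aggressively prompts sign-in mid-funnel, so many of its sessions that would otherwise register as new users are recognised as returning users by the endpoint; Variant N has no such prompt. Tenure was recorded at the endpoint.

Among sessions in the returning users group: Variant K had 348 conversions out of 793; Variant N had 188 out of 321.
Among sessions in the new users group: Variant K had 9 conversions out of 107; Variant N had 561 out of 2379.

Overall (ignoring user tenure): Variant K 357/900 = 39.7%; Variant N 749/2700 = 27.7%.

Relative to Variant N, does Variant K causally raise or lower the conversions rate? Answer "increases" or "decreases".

increases

Variant N is higher inside every user tenure stratum but Variant K is higher in aggregate. Whether to stratify depends on how user tenure relates to the variant.
User tenure is downstream of the variant. One should not condition on a consequence of treatment, so the overall rates are the right comparison.
Pooled: Variant K 39.7% vs Variant N 27.7%; Variant K is higher overall.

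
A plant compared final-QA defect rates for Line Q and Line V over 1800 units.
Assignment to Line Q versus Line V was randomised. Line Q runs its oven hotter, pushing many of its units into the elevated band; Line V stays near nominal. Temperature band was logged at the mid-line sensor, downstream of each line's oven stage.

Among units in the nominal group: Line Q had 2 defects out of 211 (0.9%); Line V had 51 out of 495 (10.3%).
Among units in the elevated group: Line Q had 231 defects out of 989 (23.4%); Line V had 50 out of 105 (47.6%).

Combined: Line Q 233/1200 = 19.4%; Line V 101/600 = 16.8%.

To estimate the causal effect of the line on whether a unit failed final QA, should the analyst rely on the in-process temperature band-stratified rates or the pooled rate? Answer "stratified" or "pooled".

pooled

The stratified and pooled comparisons disagree (Line Q wins within each in-process temperature band; Line V wins overall), so the answer turns on the causal role of in-process temperature band.
Stratifying would compare lines among units the lines themselves sorted into in-process temperature band groups — a form of selection on an intermediate. The unconditioned pooled rates give the total causal effect.
Pooled: Line Q 19.4% vs Line V 16.8%; Line V is lower overall.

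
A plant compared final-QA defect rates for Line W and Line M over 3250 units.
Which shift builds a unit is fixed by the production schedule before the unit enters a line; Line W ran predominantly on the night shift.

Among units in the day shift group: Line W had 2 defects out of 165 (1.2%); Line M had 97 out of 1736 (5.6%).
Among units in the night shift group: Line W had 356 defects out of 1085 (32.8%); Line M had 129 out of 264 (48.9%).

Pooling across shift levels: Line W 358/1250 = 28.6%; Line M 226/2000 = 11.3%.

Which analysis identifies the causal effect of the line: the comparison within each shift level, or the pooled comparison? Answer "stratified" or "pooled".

stratified

The shift-specific comparison favours Line W throughout, but the pooled figures favour Line M. The question is whether to condition on shift.
Nothing the line does changes shift; the imbalance is an allocation artefact. With shift also predicting the outcome, the pooled figure is confounded, and the within-stratum comparison is the causal one.
Within each level — day shift: 1.2% vs 5.6%; night shift: 32.8% vs 48.9% — Line W is lower every time.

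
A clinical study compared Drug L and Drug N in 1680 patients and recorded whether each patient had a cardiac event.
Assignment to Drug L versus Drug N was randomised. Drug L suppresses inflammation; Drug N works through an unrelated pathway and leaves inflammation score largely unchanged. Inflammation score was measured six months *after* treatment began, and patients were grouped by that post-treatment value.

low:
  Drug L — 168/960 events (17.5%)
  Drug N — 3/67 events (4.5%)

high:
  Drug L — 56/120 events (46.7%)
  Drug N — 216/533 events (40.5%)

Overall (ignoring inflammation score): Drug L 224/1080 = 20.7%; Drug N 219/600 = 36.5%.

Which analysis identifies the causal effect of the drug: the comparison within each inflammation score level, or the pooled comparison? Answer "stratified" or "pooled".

The stratified and pooled comparisons disagree (Drug N wins within each inflammation score; Drug L wins overall), so the answer turns on the causal role of inflammation score.
Inflammation score here is a post-treatment variable shaped by the drug; conditioning on it would introduce bias rather than remove it. The overall comparison is the causal one.
Pooled: Drug L 20.7% vs Drug N 36.5%; Drug L is lower overall.

pooled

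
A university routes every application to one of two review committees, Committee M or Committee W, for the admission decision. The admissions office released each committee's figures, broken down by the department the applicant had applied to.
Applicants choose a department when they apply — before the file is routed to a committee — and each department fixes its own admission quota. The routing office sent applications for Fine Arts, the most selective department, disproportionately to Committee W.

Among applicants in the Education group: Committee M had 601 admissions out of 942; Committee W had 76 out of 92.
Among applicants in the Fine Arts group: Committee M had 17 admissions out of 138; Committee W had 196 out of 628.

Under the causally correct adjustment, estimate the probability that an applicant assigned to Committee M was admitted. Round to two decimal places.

The department-specific comparison favours Committee W throughout, but the pooled figures favour Committee M. The question is whether to condition on department.
Department differs across review committees for reasons unrelated to any effect of the review committee itself, and it separately predicts the outcome — a classic confounder. We must compare within department levels.
Standardising Committee M to the population department mix: 0.574·601/942 + 0.426·17/138 = 0.419.

0.42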